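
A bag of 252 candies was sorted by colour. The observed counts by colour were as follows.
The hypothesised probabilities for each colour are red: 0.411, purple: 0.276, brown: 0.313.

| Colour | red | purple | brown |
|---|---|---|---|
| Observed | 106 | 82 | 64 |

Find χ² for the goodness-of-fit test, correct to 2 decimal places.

5.09

Expected counts E_i = n·p_i: 252×0.411 = 103.572, 252×0.276 = 69.552, 252×0.313 = 78.876.
red: (106 − 103.572)²/103.572 = 5.895184/103.572 = 0.057
purple: (82 − 69.552)²/69.552 = 154.952704/69.552 = 2.228
brown: (64 − 78.876)²/78.876 = 221.295376/78.876 = 2.806
Sum = 5.09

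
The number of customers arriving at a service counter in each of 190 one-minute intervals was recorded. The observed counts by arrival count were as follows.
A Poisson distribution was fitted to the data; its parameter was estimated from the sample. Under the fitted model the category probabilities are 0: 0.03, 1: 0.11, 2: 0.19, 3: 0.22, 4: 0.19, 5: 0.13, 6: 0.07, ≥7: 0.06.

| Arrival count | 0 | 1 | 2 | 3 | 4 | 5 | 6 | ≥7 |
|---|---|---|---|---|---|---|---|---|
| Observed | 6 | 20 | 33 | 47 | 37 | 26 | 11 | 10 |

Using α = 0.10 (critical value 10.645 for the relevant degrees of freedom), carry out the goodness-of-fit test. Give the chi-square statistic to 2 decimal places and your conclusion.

Expected counts E_i = n·p_i: 190×0.03 = 5.7, 190×0.11 = 20.9, 190×0.19 = 36.1, 190×0.22 = 41.8, 190×0.19 = 36.1, 190×0.13 = 24.7, 190×0.07 = 13.3, 190×0.06 = 11.4.
χ² = (6−5.7)²/5.7 + (20−20.9)²/20.9 + (33−36.1)²/36.1 + (47−41.8)²/41.8 + (37−36.1)²/36.1 + (26−24.7)²/24.7 + (11−13.3)²/13.3 + (10−11.4)²/11.4
   = 0.016 + 0.039 + 0.266 + 0.647 + 0.022 + 0.068 + 0.398 + 0.172
Sum = 1.63
df = 6. Since 1.63 < 10.645, we do not reject H₀.

1.63; do not reject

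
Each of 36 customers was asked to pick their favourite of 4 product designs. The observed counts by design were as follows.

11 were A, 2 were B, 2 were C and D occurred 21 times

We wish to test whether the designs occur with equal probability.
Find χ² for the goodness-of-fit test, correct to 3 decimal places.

27.333

Expected count for each of the 4 categories: 36/4 = 9.
cat         O        E   (O−E)²/E
A          11        9     0.4444
B           2        9     5.4444
C           2        9     5.4444
D          21        9    16.0000
Sum = 27.333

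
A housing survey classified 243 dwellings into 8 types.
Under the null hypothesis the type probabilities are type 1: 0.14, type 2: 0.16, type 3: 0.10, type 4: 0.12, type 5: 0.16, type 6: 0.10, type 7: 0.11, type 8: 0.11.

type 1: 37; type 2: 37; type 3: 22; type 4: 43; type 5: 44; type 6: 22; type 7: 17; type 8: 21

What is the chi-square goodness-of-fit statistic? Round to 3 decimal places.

Expected counts E_i = n·p_i: 243×0.14 = 34.02, 243×0.16 = 38.88, 243×0.10 = 24.3, 243×0.12 = 29.16, 243×0.16 = 38.88, 243×0.10 = 24.3, 243×0.11 = 26.73, 243×0.11 = 26.73.
type 1: (37 − 34.02)²/34.02 = 8.8804/34.02 = 0.2610
type 2: (37 − 38.88)²/38.88 = 3.5344/38.88 = 0.0909
type 3: (22 − 24.3)²/24.3 = 5.29/24.3 = 0.2177
type 4: (43 − 29.16)²/29.16 = 191.5456/29.16 = 6.5688
type 5: (44 − 38.88)²/38.88 = 26.2144/38.88 = 0.6742
type 6: (22 − 24.3)²/24.3 = 5.29/24.3 = 0.2177
type 7: (17 − 26.73)²/26.73 = 94.6729/26.73 = 3.5418
type 8: (21 − 26.73)²/26.73 = 32.8329/26.73 = 1.2283
Sum = 12.800

12.800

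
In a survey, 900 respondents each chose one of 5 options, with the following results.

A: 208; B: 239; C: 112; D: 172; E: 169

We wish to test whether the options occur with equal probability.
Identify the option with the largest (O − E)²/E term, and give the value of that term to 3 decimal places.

Under H₀ each category has probability 1/5, so each expected count is 900/5 = 180.
cat         O        E   (O−E)²/E
A         208      180     4.3556
B         239      180    19.3389
C         112      180    25.6889
D         172      180     0.3556
E         169      180     0.6722
The largest term is for C: 25.689.

C, 25.689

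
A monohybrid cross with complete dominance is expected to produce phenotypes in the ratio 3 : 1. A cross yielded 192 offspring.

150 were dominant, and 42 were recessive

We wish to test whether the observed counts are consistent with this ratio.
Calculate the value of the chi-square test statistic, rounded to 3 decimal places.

Ratio total = 4. Expected counts: 192×3/4 = 144, 192×1/4 = 48.
χ² = (150−144)²/144 + (42−48)²/48
   = 0.2500 + 0.7500
Sum = 1.000

1.000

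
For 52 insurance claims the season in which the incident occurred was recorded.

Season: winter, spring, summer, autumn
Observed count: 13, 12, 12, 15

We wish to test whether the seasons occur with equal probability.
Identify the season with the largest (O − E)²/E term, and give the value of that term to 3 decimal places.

Under H₀ each category has probability 1/4, so each expected count is 52/4 = 13.
winter: (13 − 13)²/13 = 0/13 = 0.0000
spring: (12 − 13)²/13 = 1/13 = 0.0769
summer: (12 − 13)²/13 = 1/13 = 0.0769
autumn: (15 − 13)²/13 = 4/13 = 0.3077
The largest term is for autumn: 0.308.

autumn, 0.308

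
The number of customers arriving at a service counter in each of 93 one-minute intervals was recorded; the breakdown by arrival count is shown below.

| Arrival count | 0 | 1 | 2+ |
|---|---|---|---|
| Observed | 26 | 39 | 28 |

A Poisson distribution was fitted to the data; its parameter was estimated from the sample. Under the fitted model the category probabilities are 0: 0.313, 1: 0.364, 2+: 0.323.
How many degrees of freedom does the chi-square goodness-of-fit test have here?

There are k = 3 categories and 1 parameter estimated from the data, so df = 3 − 1 − 1 = 1.

1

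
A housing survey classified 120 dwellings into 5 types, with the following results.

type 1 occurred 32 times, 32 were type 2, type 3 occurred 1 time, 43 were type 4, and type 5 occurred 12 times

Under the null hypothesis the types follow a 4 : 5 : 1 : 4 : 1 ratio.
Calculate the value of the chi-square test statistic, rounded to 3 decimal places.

Ratio total = 15. Expected counts: 120×4/15 = 32, 120×5/15 = 40, 120×1/15 = 8, 120×4/15 = 32, 120×1/15 = 8.
cat         O        E   (O−E)²/E
type 1     32       32     0.0000
type 2     32       40     1.6000
type 3      1        8     6.1250
type 4     43       32     3.7813
type 5     12        8     2.0000
Sum = 13.506

13.506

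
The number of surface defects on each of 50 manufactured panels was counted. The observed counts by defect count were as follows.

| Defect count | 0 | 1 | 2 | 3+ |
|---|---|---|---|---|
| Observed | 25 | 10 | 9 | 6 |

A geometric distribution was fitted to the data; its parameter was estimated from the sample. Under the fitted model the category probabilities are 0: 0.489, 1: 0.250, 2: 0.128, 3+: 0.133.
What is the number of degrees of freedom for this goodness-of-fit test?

2

There are k = 4 categories and 1 parameter estimated from the data, so df = 4 − 1 − 1 = 2.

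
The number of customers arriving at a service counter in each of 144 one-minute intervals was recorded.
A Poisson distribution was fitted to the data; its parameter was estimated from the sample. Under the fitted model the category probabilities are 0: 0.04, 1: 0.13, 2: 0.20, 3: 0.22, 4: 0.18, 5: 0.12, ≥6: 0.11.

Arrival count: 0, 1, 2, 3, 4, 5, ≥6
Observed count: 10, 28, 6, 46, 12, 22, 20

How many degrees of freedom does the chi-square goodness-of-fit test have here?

5

There are k = 7 categories and 1 parameter estimated from the data, so df = 7 − 1 − 1 = 5.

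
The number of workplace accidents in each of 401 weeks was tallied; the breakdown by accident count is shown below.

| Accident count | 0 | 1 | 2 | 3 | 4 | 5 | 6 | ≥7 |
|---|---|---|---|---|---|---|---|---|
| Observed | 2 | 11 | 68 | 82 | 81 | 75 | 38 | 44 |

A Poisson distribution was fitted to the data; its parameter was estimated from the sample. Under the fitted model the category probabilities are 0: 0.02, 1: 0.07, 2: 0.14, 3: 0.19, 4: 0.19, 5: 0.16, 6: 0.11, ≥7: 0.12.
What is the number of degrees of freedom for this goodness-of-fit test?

There are k = 8 categories and 1 parameter estimated from the data, so df = 8 − 1 − 1 = 6.

6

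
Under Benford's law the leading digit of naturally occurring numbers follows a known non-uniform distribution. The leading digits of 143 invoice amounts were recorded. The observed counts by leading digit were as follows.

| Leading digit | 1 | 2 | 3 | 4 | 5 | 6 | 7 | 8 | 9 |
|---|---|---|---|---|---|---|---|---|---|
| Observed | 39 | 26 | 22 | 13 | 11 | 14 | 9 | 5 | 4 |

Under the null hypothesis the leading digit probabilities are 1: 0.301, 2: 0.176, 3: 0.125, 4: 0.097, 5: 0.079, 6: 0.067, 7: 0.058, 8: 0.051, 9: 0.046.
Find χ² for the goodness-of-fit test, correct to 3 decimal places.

Expected counts E_i = n·p_i: 143×0.301 = 43.043, 143×0.176 = 25.168, 143×0.125 = 17.875, 143×0.097 = 13.871, 143×0.079 = 11.297, 143×0.067 = 9.581, 143×0.058 = 8.294, 143×0.051 = 7.293, 143×0.046 = 6.578.
cat         O        E   (O−E)²/E
1          39   43.043     0.3798
2          26   25.168     0.0275
3          22   17.875     0.9519
4          13   13.871     0.0547
5          11   11.297     0.0078
6          14    9.581     2.0382
7           9    8.294     0.0601
8           5    7.293     0.7209
9           4    6.578     1.0104
Sum = 5.251

5.251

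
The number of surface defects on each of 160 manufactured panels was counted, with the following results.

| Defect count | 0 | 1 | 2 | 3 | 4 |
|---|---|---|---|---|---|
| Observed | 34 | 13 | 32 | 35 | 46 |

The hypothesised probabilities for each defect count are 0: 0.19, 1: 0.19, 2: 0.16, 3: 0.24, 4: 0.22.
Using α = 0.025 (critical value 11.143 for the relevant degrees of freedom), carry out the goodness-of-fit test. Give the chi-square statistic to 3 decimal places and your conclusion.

15.600; reject

Expected counts E_i = n·p_i: 160×0.19 = 30.4, 160×0.19 = 30.4, 160×0.16 = 25.6, 160×0.24 = 38.4, 160×0.22 = 35.2.
cat         O        E   (O−E)²/E
0          34     30.4     0.4263
1          13     30.4     9.9592
2          32     25.6     1.6000
3          35     38.4     0.3010
4          46     35.2     3.3136
Sum = 15.600
df = 4. Since 15.600 > 11.143, we reject H₀.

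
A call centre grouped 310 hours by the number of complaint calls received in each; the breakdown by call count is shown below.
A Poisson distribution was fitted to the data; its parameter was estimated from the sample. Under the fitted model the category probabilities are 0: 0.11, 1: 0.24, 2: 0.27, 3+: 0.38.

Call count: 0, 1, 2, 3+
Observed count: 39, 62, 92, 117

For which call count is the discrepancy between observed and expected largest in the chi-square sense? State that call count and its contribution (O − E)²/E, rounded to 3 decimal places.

1, 2.067

Expected counts E_i = n·p_i: 310×0.11 = 34.1, 310×0.24 = 74.4, 310×0.27 = 83.7, 310×0.38 = 117.8.
0: (39 − 34.1)²/34.1 = 24.01/34.1 = 0.7041
1: (62 − 74.4)²/74.4 = 153.76/74.4 = 2.0667
2: (92 − 83.7)²/83.7 = 68.89/83.7 = 0.8231
3+: (117 − 117.8)²/117.8 = 0.64/117.8 = 0.0054
The largest term is for 1: 2.067.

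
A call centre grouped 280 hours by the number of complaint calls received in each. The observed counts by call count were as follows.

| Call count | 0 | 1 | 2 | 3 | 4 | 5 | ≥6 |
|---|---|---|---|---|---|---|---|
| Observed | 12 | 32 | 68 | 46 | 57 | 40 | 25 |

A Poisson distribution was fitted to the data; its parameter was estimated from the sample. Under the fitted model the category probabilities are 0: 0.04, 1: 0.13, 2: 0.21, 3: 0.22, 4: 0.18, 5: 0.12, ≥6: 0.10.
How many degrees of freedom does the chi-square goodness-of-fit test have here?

5

There are k = 7 categories and 1 parameter estimated from the data, so df = 7 − 1 − 1 = 5.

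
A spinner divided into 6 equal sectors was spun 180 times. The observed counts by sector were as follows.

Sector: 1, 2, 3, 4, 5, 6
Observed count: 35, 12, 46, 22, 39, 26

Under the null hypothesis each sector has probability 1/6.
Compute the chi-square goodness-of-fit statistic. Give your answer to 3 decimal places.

25.533

Expected count for each of the 6 categories: 180/6 = 30.
χ² = (35−30)²/30 + (12−30)²/30 + (46−30)²/30 + (22−30)²/30 + (39−30)²/30 + (26−30)²/30
   = 0.8333 + 10.8000 + 8.5333 + 2.1333 + 2.7000 + 0.5333
Sum = 25.533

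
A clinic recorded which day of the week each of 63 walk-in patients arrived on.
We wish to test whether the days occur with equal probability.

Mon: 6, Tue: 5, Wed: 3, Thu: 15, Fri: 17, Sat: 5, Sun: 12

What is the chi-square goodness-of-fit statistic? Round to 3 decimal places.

20.667

Expected count for each of the 7 categories: 63/7 = 9.
Mon: (6 − 9)²/9 = 9/9 = 1.0000
Tue: (5 − 9)²/9 = 16/9 = 1.7778
Wed: (3 − 9)²/9 = 36/9 = 4.0000
Thu: (15 − 9)²/9 = 36/9 = 4.0000
Fri: (17 − 9)²/9 = 64/9 = 7.1111
Sat: (5 − 9)²/9 = 16/9 = 1.7778
Sun: (12 − 9)²/9 = 9/9 = 1.0000
Sum = 20.667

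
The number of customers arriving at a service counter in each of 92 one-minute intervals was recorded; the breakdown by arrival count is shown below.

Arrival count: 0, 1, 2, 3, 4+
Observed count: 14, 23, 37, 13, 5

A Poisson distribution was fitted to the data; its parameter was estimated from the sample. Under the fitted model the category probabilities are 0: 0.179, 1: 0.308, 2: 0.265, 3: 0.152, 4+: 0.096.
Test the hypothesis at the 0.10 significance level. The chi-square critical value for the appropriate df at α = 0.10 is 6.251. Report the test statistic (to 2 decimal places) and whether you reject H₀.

9.64; reject

Expected counts E_i = n·p_i: 92×0.179 = 16.468, 92×0.308 = 28.336, 92×0.265 = 24.38, 92×0.152 = 13.984, 92×0.096 = 8.832.
cat         O        E   (O−E)²/E
0          14   16.468      0.370
1          23   28.336      1.005
2          37    24.38      6.533
3          13   13.984      0.069
4+          5    8.832      1.663
Sum = 9.64
df = 3. Since 9.64 > 6.251, we reject H₀.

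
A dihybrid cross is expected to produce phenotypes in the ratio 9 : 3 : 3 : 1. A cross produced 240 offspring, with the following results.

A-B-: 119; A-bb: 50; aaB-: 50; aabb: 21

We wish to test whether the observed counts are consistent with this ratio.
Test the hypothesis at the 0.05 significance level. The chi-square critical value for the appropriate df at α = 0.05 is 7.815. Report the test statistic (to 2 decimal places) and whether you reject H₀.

5.41; do not reject

Ratio total = 16. Expected counts: 240×9/16 = 135, 240×3/16 = 45, 240×3/16 = 45, 240×1/16 = 15.
χ² = (119−135)²/135 + (50−45)²/45 + (50−45)²/45 + (21−15)²/15
   = 1.896 + 0.556 + 0.556 + 2.400
Sum = 5.41
df = 3. Since 5.41 < 7.815, we do not reject H₀.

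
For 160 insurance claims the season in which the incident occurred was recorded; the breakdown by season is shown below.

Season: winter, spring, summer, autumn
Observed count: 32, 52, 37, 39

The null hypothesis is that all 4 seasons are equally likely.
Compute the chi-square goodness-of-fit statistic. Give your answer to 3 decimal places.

5.450

Expected count for each of the 4 categories: 160/4 = 40.
winter: (32 − 40)²/40 = 64/40 = 1.6000
spring: (52 − 40)²/40 = 144/40 = 3.6000
summer: (37 − 40)²/40 = 9/40 = 0.2250
autumn: (39 − 40)²/40 = 1/40 = 0.0250
Sum = 5.450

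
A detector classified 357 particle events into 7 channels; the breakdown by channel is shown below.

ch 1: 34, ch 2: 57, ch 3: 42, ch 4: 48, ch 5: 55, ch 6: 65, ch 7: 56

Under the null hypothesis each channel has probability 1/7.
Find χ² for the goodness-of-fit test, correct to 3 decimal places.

12.784

Expected count for each of the 7 categories: 357/7 = 51.
cat         O        E   (O−E)²/E
ch 1       34       51     5.6667
ch 2       57       51     0.7059
ch 3       42       51     1.5882
ch 4       48       51     0.1765
ch 5       55       51     0.3137
ch 6       65       51     3.8431
ch 7       56       51     0.4902
Sum = 12.784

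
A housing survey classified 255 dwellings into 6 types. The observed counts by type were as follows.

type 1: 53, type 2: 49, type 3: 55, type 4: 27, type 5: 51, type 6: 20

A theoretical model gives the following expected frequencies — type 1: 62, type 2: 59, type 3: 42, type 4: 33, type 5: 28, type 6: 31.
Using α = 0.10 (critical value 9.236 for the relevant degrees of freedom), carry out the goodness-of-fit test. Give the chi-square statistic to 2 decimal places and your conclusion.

30.91; reject

χ² = (53−62)²/62 + (49−59)²/59 + (55−42)²/42 + (27−33)²/33 + (51−28)²/28 + (20−31)²/31
   = 1.306 + 1.695 + 4.024 + 1.091 + 18.893 + 3.903
Sum = 30.91
df = 5. Since 30.91 > 9.236, we reject H₀.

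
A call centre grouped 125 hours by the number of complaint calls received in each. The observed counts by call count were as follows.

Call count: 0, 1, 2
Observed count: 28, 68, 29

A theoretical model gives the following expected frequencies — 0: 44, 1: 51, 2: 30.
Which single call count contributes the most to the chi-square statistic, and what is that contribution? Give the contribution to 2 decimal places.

χ² = (28−44)²/44 + (68−51)²/51 + (29−30)²/30
   = 5.818 + 5.667 + 0.033
The largest term is for 0: 5.82.

0, 5.82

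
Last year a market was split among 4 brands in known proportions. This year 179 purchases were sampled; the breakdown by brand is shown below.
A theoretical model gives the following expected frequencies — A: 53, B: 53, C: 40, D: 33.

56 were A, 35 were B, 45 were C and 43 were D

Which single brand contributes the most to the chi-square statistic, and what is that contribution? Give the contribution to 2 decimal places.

A: (56 − 53)²/53 = 9/53 = 0.170
B: (35 − 53)²/53 = 324/53 = 6.113
C: (45 − 40)²/40 = 25/40 = 0.625
D: (43 − 33)²/33 = 100/33 = 3.030
The largest term is for B: 6.11.

B, 6.11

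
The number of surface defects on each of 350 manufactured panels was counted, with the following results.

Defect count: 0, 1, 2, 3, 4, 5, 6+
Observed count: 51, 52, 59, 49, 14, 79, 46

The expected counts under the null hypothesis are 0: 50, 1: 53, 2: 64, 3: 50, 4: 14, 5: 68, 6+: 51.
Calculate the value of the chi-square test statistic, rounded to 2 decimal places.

0: (51 − 50)²/50 = 1/50 = 0.020
1: (52 − 53)²/53 = 1/53 = 0.019
2: (59 − 64)²/64 = 25/64 = 0.391
3: (49 − 50)²/50 = 1/50 = 0.020
4: (14 − 14)²/14 = 0/14 = 0.000
5: (79 − 68)²/68 = 121/68 = 1.779
6+: (46 − 51)²/51 = 25/51 = 0.490
Sum = 2.72

2.72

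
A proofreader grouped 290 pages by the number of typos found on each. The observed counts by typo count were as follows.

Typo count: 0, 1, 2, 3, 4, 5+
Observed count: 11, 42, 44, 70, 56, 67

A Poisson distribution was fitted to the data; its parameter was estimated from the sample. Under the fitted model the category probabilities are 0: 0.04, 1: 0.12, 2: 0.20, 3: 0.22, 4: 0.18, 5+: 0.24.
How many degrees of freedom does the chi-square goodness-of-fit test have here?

There are k = 6 categories and 1 parameter estimated from the data, so df = 6 − 1 − 1 = 4.

4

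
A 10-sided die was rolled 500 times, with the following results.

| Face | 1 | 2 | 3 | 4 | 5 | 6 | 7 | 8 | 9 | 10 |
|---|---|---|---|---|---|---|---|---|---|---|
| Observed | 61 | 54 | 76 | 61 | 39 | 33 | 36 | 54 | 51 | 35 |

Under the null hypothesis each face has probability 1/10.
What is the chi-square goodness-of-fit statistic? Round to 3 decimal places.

35.640

Expected count for each of the 10 categories: 500/10 = 50.
χ² = (61−50)²/50 + (54−50)²/50 + (76−50)²/50 + (61−50)²/50 + (39−50)²/50 + (33−50)²/50 + (36−50)²/50 + (54−50)²/50 + (51−50)²/50 + (35−50)²/50
   = 2.4200 + 0.3200 + 13.5200 + 2.4200 + 2.4200 + 5.7800 + 3.9200 + 0.3200 + 0.0200 + 4.5000
Sum = 35.640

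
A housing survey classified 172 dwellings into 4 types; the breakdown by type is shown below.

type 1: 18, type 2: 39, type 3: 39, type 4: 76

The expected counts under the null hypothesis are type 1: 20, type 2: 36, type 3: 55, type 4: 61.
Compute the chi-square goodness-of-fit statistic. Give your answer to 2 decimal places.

χ² = (18−20)²/20 + (39−36)²/36 + (39−55)²/55 + (76−61)²/61
   = 0.200 + 0.250 + 4.655 + 3.689
Sum = 8.79

8.79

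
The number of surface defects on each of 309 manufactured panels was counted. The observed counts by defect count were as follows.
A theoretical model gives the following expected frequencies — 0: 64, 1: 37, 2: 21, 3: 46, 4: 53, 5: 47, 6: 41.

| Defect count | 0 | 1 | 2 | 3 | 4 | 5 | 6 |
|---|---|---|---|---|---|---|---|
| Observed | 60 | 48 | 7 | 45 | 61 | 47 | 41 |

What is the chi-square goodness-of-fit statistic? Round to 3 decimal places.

14.083

cat         O        E   (O−E)²/E
0          60       64     0.2500
1          48       37     3.2703
2           7       21     9.3333
3          45       46     0.0217
4          61       53     1.2075
5          47       47     0.0000
6          41       41     0.0000
Sum = 14.083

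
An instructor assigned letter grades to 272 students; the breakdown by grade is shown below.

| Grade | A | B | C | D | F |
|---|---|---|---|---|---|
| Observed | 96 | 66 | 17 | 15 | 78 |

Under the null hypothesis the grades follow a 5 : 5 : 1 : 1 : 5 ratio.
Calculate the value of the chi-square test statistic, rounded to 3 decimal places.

5.825

Ratio total = 17. Expected counts: 272×5/17 = 80, 272×5/17 = 80, 272×1/17 = 16, 272×1/17 = 16, 272×5/17 = 80.
cat         O        E   (O−E)²/E
A          96       80     3.2000
B          66       80     2.4500
C          17       16     0.0625
D          15       16     0.0625
F          78       80     0.0500
Sum = 5.825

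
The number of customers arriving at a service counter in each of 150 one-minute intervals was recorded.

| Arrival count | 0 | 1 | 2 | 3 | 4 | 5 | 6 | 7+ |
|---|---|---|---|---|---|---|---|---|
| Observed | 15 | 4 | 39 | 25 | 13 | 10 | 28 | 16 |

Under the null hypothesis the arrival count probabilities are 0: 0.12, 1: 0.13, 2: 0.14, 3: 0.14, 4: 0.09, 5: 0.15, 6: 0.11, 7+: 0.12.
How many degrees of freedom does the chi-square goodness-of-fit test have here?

7

There are k = 8 categories and no parameters were estimated from the data, so df = 8 − 1 = 7.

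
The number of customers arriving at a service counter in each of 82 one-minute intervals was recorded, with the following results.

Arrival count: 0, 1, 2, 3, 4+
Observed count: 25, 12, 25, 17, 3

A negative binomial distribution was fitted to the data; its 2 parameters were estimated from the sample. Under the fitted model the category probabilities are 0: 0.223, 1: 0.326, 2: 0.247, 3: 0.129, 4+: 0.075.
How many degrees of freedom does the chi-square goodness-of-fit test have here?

There are k = 5 categories and 2 parameters estimated from the data, so df = 5 − 1 − 2 = 2.

2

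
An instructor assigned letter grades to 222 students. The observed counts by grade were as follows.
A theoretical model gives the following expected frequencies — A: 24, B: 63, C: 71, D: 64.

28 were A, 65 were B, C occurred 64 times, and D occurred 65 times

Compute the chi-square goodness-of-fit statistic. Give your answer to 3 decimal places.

χ² = (28−24)²/24 + (65−63)²/63 + (64−71)²/71 + (65−64)²/64
   = 0.6667 + 0.0635 + 0.6901 + 0.0156
Sum = 1.436

1.436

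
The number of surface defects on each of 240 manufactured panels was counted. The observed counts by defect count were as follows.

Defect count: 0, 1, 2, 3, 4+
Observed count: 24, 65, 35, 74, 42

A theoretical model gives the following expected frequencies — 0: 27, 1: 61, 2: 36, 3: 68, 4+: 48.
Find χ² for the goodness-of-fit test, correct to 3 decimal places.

1.903

χ² = (24−27)²/27 + (65−61)²/61 + (35−36)²/36 + (74−68)²/68 + (42−48)²/48
   = 0.3333 + 0.2623 + 0.0278 + 0.5294 + 0.7500
Sum = 1.903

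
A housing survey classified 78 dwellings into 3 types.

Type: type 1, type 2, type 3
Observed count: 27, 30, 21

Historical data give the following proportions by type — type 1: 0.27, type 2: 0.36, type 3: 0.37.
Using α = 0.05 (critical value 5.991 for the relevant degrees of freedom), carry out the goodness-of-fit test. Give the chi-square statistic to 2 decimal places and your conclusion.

Expected counts E_i = n·p_i: 78×0.27 = 21.06, 78×0.36 = 28.08, 78×0.37 = 28.86.
cat         O        E   (O−E)²/E
type 1     27    21.06      1.675
type 2     30    28.08      0.131
type 3     21    28.86      2.141
Sum = 3.95
df = 2. Since 3.95 < 5.991, we do not reject H₀.

3.95; do not reject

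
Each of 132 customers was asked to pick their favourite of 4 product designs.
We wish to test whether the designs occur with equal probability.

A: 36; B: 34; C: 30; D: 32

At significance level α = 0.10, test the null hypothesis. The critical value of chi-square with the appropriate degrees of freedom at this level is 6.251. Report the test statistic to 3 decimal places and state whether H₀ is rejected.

0.606; do not reject

Expected count for each of the 4 categories: 132/4 = 33.
χ² = (36−33)²/33 + (34−33)²/33 + (30−33)²/33 + (32−33)²/33
   = 0.2727 + 0.0303 + 0.2727 + 0.0303
Sum = 0.606
df = 3. Since 0.606 < 6.251, we do not reject H₀.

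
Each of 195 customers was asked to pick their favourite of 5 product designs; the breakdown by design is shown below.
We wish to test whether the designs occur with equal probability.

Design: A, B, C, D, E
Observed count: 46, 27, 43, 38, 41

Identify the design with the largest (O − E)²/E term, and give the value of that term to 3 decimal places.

B, 3.692

Expected count for each of the 5 categories: 195/5 = 39.
cat         O        E   (O−E)²/E
A          46       39     1.2564
B          27       39     3.6923
C          43       39     0.4103
D          38       39     0.0256
E          41       39     0.1026
The largest term is for B: 3.692.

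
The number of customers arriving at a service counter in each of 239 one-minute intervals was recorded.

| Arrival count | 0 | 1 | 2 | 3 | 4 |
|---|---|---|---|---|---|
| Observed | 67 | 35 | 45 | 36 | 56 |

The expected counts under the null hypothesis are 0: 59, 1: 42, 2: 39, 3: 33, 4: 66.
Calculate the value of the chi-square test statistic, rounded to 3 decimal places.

4.962

cat         O        E   (O−E)²/E
0          67       59     1.0847
1          35       42     1.1667
2          45       39     0.9231
3          36       33     0.2727
4          56       66     1.5152
Sum = 4.962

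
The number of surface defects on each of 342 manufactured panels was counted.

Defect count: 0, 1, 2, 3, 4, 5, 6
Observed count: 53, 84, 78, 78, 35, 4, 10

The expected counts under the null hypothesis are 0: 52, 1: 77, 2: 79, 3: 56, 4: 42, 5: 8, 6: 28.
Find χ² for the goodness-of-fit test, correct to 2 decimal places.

cat         O        E   (O−E)²/E
0          53       52      0.019
1          84       77      0.636
2          78       79      0.013
3          78       56      8.643
4          35       42      1.167
5           4        8      2.000
6          10       28     11.571
Sum = 24.05

24.05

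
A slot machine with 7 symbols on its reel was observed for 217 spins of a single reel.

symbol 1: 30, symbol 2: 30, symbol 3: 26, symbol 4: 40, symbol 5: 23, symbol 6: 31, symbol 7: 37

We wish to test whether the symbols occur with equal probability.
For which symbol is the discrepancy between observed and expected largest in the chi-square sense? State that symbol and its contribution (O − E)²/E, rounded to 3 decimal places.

Under H₀ each category has probability 1/7, so each expected count is 217/7 = 31.
cat           O        E   (O−E)²/E
symbol 1     30       31     0.0323
symbol 2     30       31     0.0323
symbol 3     26       31     0.8065
symbol 4     40       31     2.6129
symbol 5     23       31     2.0645
symbol 6     31       31     0.0000
symbol 7     37       31     1.1613
The largest term is for symbol 4: 2.613.

symbol 4, 2.613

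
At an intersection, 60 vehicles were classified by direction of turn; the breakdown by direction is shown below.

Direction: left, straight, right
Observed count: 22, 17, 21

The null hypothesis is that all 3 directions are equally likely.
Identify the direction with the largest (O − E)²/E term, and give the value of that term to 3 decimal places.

Under H₀ each category has probability 1/3, so each expected count is 60/3 = 20.
cat           O        E   (O−E)²/E
left         22       20     0.2000
straight     17       20     0.4500
right        21       20     0.0500
The largest term is for straight: 0.450.

straight, 0.450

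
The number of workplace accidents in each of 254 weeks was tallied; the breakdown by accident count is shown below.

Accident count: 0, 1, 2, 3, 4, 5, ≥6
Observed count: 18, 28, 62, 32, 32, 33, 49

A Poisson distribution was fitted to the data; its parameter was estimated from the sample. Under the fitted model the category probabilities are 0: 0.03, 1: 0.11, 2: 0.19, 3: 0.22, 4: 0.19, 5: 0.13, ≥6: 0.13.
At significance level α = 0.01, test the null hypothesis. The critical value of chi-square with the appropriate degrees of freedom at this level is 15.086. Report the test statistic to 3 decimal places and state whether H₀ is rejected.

Expected counts E_i = n·p_i: 254×0.03 = 7.62, 254×0.11 = 27.94, 254×0.19 = 48.26, 254×0.22 = 55.88, 254×0.19 = 48.26, 254×0.13 = 33.02, 254×0.13 = 33.02.
χ² = (18−7.62)²/7.62 + (28−27.94)²/27.94 + (62−48.26)²/48.26 + (32−55.88)²/55.88 + (32−48.26)²/48.26 + (33−33.02)²/33.02 + (49−33.02)²/33.02
   = 14.1397 + 0.0001 + 3.9119 + 10.2050 + 5.4784 + 0.0000 + 7.7335
Sum = 41.469
df = 5. Since 41.469 > 15.086, we reject H₀.

41.469; reject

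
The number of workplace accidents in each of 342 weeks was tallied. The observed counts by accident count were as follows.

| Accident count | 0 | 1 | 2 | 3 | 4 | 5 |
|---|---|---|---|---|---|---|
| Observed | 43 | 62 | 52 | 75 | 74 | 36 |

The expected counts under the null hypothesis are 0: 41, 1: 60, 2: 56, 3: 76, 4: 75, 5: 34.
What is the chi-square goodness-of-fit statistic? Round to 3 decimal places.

χ² = (43−41)²/41 + (62−60)²/60 + (52−56)²/56 + (75−76)²/76 + (74−75)²/75 + (36−34)²/34
   = 0.0976 + 0.0667 + 0.2857 + 0.0132 + 0.0133 + 0.1176
Sum = 0.594

0.594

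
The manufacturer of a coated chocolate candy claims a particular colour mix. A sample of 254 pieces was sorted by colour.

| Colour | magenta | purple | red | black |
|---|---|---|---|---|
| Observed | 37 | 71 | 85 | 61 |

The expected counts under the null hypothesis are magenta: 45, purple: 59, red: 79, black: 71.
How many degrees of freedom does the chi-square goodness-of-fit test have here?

There are k = 4 categories and no parameters were estimated from the data, so df = 4 − 1 = 3.

3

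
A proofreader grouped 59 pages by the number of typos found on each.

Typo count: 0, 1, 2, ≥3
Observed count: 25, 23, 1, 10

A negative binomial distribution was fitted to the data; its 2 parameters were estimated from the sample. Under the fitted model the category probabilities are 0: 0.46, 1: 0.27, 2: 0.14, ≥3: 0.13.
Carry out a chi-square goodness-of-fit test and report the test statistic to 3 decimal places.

Expected counts E_i = n·p_i: 59×0.46 = 27.14, 59×0.27 = 15.93, 59×0.14 = 8.26, 59×0.13 = 7.67.
χ² = (25−27.14)²/27.14 + (23−15.93)²/15.93 + (1−8.26)²/8.26 + (10−7.67)²/7.67
   = 0.1687 + 3.1378 + 6.3811 + 0.7078
Sum = 10.395

10.395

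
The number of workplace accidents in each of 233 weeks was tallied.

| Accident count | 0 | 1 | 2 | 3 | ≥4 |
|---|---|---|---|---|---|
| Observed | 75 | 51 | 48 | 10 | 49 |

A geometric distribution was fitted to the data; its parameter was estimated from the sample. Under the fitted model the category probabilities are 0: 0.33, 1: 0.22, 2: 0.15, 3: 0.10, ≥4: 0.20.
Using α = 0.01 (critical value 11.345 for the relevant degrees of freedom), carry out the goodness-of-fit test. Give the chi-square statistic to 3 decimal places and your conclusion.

Expected counts E_i = n·p_i: 233×0.33 = 76.89, 233×0.22 = 51.26, 233×0.15 = 34.95, 233×0.10 = 23.3, 233×0.20 = 46.6.
χ² = (75−76.89)²/76.89 + (51−51.26)²/51.26 + (48−34.95)²/34.95 + (10−23.3)²/23.3 + (49−46.6)²/46.6
   = 0.0465 + 0.0013 + 4.8727 + 7.5918 + 0.1236
Sum = 12.636
df = 3. Since 12.636 > 11.345, we reject H₀.

12.636; reject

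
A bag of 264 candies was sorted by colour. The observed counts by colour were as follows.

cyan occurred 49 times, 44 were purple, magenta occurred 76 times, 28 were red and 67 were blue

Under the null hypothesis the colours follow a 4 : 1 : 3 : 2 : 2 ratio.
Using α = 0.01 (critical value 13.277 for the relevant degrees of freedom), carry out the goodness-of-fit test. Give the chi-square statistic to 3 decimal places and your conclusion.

Ratio total = 12. Expected counts: 264×4/12 = 88, 264×1/12 = 22, 264×3/12 = 66, 264×2/12 = 44, 264×2/12 = 44.
cat          O        E   (O−E)²/E
cyan        49       88    17.2841
purple      44       22    22.0000
magenta     76       66     1.5152
red         28       44     5.8182
blue        67       44    12.0227
Sum = 58.640
df = 4. Since 58.640 > 13.277, we reject H₀.

58.640; reject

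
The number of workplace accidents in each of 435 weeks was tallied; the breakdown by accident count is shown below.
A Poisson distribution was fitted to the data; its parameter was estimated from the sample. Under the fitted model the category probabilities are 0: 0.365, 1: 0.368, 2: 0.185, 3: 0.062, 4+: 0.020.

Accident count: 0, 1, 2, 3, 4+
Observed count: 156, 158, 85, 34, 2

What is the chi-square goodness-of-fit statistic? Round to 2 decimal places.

Expected counts E_i = n·p_i: 435×0.365 = 158.775, 435×0.368 = 160.08, 435×0.185 = 80.475, 435×0.062 = 26.97, 435×0.020 = 8.7.
χ² = (156−158.775)²/158.775 + (158−160.08)²/160.08 + (85−80.475)²/80.475 + (34−26.97)²/26.97 + (2−8.7)²/8.7
   = 0.049 + 0.027 + 0.254 + 1.832 + 5.160
Sum = 7.32

7.32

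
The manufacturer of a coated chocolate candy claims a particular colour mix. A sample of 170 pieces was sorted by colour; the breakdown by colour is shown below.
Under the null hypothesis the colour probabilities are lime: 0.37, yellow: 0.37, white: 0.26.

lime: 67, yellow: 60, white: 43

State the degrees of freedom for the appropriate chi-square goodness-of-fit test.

2

There are k = 3 categories and no parameters were estimated from the data, so df = 3 − 1 = 2.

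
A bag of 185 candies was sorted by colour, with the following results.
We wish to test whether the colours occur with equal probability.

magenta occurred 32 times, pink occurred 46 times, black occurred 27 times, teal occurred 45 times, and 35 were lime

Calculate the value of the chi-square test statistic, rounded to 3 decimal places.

Expected count for each of the 5 categories: 185/5 = 37.
magenta: (32 − 37)²/37 = 25/37 = 0.6757
pink: (46 − 37)²/37 = 81/37 = 2.1892
black: (27 − 37)²/37 = 100/37 = 2.7027
teal: (45 − 37)²/37 = 64/37 = 1.7297
lime: (35 − 37)²/37 = 4/37 = 0.1081
Sum = 7.405

7.405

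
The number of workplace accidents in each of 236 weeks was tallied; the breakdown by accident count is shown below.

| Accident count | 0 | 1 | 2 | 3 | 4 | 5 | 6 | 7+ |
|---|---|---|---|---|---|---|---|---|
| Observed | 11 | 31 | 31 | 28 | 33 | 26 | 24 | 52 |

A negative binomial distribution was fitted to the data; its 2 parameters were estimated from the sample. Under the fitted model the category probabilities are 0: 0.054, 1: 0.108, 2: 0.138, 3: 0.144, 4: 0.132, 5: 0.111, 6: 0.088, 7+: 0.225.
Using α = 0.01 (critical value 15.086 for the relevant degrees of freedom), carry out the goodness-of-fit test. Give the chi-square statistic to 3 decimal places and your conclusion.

Expected counts E_i = n·p_i: 236×0.054 = 12.744, 236×0.108 = 25.488, 236×0.138 = 32.568, 236×0.144 = 33.984, 236×0.132 = 31.152, 236×0.111 = 26.196, 236×0.088 = 20.768, 236×0.225 = 53.1.
0: (11 − 12.744)²/12.744 = 3.041536/12.744 = 0.2387
1: (31 − 25.488)²/25.488 = 30.382144/25.488 = 1.1920
2: (31 − 32.568)²/32.568 = 2.458624/32.568 = 0.0755
3: (28 − 33.984)²/33.984 = 35.808256/33.984 = 1.0537
4: (33 − 31.152)²/31.152 = 3.415104/31.152 = 0.1096
5: (26 − 26.196)²/26.196 = 0.038416/26.196 = 0.0015
6: (24 − 20.768)²/20.768 = 10.445824/20.768 = 0.5030
7+: (52 − 53.1)²/53.1 = 1.21/53.1 = 0.0228
Sum = 3.197
df = 5. Since 3.197 < 15.086, we do not reject H₀.

3.197; do not reject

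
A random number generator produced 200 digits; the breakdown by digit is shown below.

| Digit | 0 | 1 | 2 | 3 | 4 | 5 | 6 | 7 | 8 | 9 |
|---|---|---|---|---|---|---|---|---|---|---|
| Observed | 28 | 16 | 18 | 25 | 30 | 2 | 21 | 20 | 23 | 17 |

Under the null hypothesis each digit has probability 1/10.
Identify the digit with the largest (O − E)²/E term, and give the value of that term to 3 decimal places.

5, 16.200

Under H₀ each category has probability 1/10, so each expected count is 200/10 = 20.
0: (28 − 20)²/20 = 64/20 = 3.2000
1: (16 − 20)²/20 = 16/20 = 0.8000
2: (18 − 20)²/20 = 4/20 = 0.2000
3: (25 − 20)²/20 = 25/20 = 1.2500
4: (30 − 20)²/20 = 100/20 = 5.0000
5: (2 − 20)²/20 = 324/20 = 16.2000
6: (21 − 20)²/20 = 1/20 = 0.0500
7: (20 − 20)²/20 = 0/20 = 0.0000
8: (23 − 20)²/20 = 9/20 = 0.4500
9: (17 − 20)²/20 = 9/20 = 0.4500
The largest term is for 5: 16.200.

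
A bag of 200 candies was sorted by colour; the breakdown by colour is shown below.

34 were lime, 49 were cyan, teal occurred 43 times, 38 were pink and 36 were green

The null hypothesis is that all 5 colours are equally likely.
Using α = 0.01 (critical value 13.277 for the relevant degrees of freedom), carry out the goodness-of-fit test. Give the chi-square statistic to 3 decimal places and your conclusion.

3.650; do not reject

Under H₀ each category has probability 1/5, so each expected count is 200/5 = 40.
χ² = (34−40)²/40 + (49−40)²/40 + (43−40)²/40 + (38−40)²/40 + (36−40)²/40
   = 0.9000 + 2.0250 + 0.2250 + 0.1000 + 0.4000
Sum = 3.650
df = 4. Since 3.650 < 13.277, we do not reject H₀.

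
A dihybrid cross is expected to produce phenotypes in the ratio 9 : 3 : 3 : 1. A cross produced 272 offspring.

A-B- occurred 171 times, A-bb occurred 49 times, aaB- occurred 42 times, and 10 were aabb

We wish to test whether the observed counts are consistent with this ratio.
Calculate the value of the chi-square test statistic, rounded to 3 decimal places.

Ratio total = 16. Expected counts: 272×9/16 = 153, 272×3/16 = 51, 272×3/16 = 51, 272×1/16 = 17.
χ² = (171−153)²/153 + (49−51)²/51 + (42−51)²/51 + (10−17)²/17
   = 2.1176 + 0.0784 + 1.5882 + 2.8824
Sum = 6.667

6.667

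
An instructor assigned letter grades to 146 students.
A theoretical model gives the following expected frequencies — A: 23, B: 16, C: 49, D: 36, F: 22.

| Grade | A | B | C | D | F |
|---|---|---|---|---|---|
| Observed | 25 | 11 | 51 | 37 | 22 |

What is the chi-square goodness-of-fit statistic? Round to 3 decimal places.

1.846

cat         O        E   (O−E)²/E
A          25       23     0.1739
B          11       16     1.5625
C          51       49     0.0816
D          37       36     0.0278
F          22       22     0.0000
Sum = 1.846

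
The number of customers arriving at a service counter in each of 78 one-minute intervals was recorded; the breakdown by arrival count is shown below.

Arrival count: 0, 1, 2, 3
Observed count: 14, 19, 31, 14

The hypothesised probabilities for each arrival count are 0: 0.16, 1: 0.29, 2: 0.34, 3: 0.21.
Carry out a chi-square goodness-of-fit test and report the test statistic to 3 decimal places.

Expected counts E_i = n·p_i: 78×0.16 = 12.48, 78×0.29 = 22.62, 78×0.34 = 26.52, 78×0.21 = 16.38.
cat         O        E   (O−E)²/E
0          14    12.48     0.1851
1          19    22.62     0.5793
2          31    26.52     0.7568
3          14    16.38     0.3458
Sum = 1.867

1.867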